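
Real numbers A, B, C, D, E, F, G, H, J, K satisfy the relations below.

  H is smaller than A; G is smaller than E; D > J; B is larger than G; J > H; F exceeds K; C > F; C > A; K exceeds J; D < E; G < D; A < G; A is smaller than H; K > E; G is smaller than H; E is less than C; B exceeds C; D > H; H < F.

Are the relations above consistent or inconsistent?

Chaining the given relations yields A < G < H, so A < H. But one relation states H < A. These cannot both hold.

inconsistent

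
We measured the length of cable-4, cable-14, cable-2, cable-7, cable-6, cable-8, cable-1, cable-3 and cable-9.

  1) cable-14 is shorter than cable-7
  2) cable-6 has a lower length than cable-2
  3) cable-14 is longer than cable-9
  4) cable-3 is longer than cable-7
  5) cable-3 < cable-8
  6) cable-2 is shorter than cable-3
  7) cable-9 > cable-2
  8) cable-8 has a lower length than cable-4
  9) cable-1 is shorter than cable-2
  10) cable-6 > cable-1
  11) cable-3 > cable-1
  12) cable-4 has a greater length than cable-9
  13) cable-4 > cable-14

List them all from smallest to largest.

Nothing is placed below cable-1, so it is least; from there cable-1 < cable-6; cable-6 < cable-2; cable-2 < cable-9; cable-9 < cable-14; cable-14 < cable-7; cable-7 < cable-3; cable-3 < cable-8; cable-8 < cable-4, each given directly.

cable-1 < cable-6 < cable-2 < cable-9 < cable-14 < cable-7 < cable-3 < cable-8 < cable-4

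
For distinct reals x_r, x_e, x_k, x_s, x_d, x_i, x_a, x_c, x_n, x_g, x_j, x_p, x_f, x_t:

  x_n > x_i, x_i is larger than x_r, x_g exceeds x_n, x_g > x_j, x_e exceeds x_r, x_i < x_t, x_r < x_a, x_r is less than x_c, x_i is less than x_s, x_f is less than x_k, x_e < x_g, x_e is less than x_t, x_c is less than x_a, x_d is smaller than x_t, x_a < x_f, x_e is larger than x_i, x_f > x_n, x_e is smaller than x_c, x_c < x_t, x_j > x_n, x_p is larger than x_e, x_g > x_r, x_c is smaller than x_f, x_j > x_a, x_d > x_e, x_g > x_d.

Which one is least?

Chaining upward from x_r: directly above it, x_i, x_e, x_c, x_a, x_g; then x_n, x_d, x_j, x_f, x_p, x_s, x_t; then x_k.
That covers every other element, and nothing is given below x_r, so x_r is the least.

x_r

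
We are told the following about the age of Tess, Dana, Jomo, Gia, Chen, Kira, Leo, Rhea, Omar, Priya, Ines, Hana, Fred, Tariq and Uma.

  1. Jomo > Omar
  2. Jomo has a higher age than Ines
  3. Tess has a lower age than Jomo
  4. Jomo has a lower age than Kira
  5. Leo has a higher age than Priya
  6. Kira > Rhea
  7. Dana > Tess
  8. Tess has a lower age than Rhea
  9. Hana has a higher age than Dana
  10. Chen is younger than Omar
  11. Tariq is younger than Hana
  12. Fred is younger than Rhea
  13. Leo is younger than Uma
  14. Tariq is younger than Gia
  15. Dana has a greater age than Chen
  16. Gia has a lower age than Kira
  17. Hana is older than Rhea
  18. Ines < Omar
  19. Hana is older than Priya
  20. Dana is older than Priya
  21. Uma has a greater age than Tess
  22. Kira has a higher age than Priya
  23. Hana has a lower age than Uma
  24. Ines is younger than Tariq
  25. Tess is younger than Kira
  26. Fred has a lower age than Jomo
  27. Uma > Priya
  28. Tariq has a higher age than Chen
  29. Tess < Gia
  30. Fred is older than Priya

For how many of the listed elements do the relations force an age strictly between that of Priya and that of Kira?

The relations place Priya below Kira. An element lies strictly between them when it is forced above Priya and also forced below Kira.
Above Priya: {Fred, Leo, Rhea, Dana, Hana, Uma, Jomo}. Below Kira: {Chen, Ines, Fred, Tariq, Tess, Gia, Rhea, Omar, Jomo}.
Intersection: {Fred, Rhea, Jomo} — 3.

3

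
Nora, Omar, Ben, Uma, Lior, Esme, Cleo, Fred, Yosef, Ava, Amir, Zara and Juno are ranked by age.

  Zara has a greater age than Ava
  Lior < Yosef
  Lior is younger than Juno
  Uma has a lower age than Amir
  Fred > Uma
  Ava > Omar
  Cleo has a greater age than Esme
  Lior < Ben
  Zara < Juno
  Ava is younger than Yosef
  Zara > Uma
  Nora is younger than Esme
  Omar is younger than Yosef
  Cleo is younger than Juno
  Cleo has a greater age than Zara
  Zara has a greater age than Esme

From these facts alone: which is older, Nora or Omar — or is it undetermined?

undetermined

Following every chain through Omar: above Omar we get Ava, Yosef, Zara, Cleo, Juno.
Nora is not reached, and no chain runs the other way from Nora to Omar.
So the given relations leave the order of Omar and Nora undetermined.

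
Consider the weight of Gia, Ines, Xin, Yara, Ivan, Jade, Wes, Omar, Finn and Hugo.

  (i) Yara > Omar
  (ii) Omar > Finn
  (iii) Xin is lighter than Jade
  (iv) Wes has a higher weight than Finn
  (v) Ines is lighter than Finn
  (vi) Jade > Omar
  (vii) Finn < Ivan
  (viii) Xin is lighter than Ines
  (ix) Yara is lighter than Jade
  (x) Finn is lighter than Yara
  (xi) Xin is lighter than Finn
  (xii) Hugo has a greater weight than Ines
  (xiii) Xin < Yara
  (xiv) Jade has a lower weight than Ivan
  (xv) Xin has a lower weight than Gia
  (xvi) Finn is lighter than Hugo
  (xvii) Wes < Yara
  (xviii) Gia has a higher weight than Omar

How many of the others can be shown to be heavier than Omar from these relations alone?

The elements the relations force above Omar are Gia, Yara, Jade, Ivan — no chain reaches any other.
That is 4.

4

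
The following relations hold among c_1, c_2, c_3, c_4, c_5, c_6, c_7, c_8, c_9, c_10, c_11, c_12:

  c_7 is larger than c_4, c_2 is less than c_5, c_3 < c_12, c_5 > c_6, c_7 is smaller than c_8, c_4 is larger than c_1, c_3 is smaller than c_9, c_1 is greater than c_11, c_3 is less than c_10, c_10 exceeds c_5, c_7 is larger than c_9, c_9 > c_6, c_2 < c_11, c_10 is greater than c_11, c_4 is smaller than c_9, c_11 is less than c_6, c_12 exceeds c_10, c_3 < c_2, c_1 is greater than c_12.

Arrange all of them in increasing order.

c_3 < c_2 < c_11 < c_6 < c_5 < c_10 < c_12 < c_1 < c_4 < c_9 < c_7 < c_8

Nothing is placed below c_3, so it is least; from there c_3 < c_2; c_2 < c_11; c_11 < c_6; c_6 < c_5; c_5 < c_10; c_10 < c_12; c_12 < c_1; c_1 < c_4; c_4 < c_9; c_9 < c_7; c_7 < c_8, each given directly.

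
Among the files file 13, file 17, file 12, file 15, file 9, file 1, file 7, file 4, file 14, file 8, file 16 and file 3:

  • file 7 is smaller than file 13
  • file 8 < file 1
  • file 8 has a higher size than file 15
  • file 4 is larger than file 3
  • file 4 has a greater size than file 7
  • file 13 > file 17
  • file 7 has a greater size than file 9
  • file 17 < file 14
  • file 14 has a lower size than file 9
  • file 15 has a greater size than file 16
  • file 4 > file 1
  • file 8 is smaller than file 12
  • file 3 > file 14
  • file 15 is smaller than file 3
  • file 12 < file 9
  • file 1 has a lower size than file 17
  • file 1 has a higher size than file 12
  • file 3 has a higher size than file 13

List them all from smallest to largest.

The consecutive links are each given: file 16 < file 15; file 15 < file 8; file 8 < file 12; file 12 < file 1; file 1 < file 17; file 17 < file 14; file 14 < file 9; file 9 < file 7; file 7 < file 13; file 13 < file 3; file 3 < file 4.

file 16 < file 15 < file 8 < file 12 < file 1 < file 17 < file 14 < file 9 < file 7 < file 13 < file 3 < file 4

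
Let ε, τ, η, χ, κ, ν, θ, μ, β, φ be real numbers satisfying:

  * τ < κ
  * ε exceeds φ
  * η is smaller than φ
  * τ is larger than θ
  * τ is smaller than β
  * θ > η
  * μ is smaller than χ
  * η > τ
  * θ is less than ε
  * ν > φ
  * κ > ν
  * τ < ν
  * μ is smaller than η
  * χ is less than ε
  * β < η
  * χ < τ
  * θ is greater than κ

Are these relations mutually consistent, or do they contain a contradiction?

inconsistent

Chaining the given relations yields τ < β < η < φ < ν < κ < θ, so τ < θ. But one relation states θ < τ. These cannot both hold.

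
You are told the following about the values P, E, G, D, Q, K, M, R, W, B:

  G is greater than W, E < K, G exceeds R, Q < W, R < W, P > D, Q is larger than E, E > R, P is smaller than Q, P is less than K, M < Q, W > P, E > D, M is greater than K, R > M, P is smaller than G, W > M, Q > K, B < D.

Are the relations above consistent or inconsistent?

We have E < K stated directly, yet also K < M < R < E by chaining the others — so K < E. Contradiction.

inconsistent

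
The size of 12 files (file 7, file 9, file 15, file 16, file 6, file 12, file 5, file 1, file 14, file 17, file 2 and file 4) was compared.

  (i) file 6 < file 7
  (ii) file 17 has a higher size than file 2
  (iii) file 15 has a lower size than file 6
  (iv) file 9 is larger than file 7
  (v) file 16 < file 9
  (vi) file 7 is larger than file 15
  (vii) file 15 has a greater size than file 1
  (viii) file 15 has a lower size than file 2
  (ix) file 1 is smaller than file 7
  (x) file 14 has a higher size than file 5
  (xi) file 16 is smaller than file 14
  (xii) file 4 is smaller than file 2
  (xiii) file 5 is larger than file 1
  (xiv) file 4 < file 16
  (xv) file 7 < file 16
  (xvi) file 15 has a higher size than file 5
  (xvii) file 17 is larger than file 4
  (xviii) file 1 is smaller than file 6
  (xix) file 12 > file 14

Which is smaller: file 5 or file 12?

file 5

Chaining the given relations: file 5 < file 15 < file 6 < file 7 < file 16 < file 14 < file 12.
So file 5 < file 12; file 5 is the smaller of the two.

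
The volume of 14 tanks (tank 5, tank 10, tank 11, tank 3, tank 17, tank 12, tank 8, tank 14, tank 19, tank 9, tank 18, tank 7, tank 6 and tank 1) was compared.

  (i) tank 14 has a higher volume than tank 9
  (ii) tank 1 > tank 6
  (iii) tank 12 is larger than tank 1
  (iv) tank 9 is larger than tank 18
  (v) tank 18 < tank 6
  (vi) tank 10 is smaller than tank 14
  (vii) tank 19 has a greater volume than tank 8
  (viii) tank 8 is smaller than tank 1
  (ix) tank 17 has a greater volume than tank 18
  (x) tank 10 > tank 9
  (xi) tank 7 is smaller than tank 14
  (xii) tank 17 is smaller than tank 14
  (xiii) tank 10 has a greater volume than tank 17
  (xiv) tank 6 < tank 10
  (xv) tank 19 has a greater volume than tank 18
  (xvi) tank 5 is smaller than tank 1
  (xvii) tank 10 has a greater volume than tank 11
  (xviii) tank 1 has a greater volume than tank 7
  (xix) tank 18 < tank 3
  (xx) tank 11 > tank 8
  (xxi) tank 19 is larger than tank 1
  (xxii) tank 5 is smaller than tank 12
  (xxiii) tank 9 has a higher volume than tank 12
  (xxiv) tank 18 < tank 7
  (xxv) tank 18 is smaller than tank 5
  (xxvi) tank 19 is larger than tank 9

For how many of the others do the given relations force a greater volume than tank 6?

Directly above tank 6: tank 1, tank 10.
One step further: tank 12, tank 19, tank 14 (5 so far).
One step further: tank 9 (6 so far).
Nothing else is reachable above tank 6; 6 in all.

6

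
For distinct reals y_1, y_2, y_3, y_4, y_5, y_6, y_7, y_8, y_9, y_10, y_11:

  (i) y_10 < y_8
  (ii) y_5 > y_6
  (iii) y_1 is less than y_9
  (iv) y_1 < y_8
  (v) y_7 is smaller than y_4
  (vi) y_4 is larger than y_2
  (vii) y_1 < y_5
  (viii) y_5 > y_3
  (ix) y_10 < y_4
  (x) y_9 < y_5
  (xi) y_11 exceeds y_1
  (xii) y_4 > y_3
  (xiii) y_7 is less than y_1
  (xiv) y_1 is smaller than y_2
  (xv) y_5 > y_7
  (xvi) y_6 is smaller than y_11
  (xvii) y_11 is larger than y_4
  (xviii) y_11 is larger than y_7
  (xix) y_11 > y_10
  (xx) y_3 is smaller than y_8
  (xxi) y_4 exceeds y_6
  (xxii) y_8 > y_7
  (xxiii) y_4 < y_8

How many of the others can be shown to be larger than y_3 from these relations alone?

Directly above y_3: y_4, y_5, y_8.
One step further: y_11 (4 so far).
Nothing else is reachable above y_3; 4 in all.

4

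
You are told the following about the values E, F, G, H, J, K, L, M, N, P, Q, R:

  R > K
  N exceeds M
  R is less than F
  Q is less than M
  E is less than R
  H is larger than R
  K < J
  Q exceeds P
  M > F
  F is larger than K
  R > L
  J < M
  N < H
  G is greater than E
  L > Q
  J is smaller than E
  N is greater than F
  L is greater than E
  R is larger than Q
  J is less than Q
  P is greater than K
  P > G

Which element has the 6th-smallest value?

Q

Piecing the relations together gives one ordering: K < J < E < G < P < Q < L < R < F < M < N < H.
Counting 6 from the smallest end gives Q.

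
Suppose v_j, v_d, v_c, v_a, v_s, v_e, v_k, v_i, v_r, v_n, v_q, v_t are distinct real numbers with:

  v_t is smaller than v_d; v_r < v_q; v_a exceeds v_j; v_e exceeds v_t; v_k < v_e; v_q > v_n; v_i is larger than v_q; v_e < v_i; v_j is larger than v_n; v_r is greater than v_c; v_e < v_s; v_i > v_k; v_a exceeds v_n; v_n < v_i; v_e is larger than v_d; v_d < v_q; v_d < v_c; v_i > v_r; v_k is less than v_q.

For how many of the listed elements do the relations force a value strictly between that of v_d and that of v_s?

The relations place v_d below v_s. An element lies strictly between them when it is forced above v_d and also forced below v_s.
Above v_d: {v_c, v_r, v_q, v_e, v_i}. Below v_s: {v_k, v_t, v_e}.
Intersection: {v_e} — 1.

1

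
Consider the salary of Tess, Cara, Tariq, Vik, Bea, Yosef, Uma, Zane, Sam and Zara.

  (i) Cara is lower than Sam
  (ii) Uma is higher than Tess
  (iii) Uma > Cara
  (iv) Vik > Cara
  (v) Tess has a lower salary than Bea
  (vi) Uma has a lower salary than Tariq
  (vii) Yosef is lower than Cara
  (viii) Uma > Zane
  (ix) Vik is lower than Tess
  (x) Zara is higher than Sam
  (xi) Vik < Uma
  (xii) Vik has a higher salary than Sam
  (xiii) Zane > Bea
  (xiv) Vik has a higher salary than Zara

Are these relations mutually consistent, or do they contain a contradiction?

consistent

The single ordering Yosef < Cara < Sam < Zara < Vik < Tess < Bea < Zane < Uma < Tariq satisfies every listed relation, so no contradiction arises.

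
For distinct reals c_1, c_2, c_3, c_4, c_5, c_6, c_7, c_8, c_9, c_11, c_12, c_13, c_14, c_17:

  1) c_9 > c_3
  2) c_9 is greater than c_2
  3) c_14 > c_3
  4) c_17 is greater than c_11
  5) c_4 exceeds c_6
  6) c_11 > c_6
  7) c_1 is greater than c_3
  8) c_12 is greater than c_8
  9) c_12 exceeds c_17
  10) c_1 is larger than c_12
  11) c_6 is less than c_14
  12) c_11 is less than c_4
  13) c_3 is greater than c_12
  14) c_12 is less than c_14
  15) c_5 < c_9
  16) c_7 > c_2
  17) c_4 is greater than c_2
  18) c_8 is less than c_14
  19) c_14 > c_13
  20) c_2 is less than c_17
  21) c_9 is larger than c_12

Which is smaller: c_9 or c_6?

Link the given pairs in sequence: c_6 < c_11; c_11 < c_17; c_17 < c_12; c_12 < c_3; c_3 < c_9.
Chaining these gives c_6 < c_11 < c_17 < c_12 < c_3 < c_9.
So c_6 < c_9; c_6 is the smaller of the two.

c_6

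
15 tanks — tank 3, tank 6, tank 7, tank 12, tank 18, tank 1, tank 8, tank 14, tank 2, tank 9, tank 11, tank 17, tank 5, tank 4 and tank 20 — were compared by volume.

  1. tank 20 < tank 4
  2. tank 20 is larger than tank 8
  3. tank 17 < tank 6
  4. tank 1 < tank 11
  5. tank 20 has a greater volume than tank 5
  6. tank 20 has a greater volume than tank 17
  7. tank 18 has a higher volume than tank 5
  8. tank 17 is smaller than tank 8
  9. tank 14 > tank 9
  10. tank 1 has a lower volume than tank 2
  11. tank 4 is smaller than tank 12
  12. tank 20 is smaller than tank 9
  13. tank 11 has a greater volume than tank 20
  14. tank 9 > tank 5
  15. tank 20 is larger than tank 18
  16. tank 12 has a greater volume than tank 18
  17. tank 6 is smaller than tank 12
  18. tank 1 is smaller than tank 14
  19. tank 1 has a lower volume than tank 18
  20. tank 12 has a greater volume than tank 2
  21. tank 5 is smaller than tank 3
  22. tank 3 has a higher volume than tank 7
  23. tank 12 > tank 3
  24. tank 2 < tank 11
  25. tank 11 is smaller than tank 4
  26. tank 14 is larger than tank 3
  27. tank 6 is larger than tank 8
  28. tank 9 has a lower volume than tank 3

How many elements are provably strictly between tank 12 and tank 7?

1

The relations place tank 7 below tank 12. An element lies strictly between them when it is forced above tank 7 and also forced below tank 12.
Above tank 7: {tank 3, tank 14}. Below tank 12: {tank 5, tank 17, tank 8, tank 1, tank 18, tank 2, tank 6, tank 20, tank 9, tank 11, tank 3, tank 4}.
Intersection: {tank 3} — 1.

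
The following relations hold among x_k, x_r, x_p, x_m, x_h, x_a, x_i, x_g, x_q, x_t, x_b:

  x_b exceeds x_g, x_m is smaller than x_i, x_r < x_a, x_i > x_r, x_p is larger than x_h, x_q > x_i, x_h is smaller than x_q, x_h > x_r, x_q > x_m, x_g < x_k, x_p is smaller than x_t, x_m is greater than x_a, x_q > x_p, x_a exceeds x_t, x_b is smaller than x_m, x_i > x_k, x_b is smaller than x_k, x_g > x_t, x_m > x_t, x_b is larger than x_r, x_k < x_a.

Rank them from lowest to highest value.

Nothing is placed below x_r, so it is least; from there x_r < x_h; x_h < x_p; x_p < x_t; x_t < x_g; x_g < x_b; x_b < x_k; x_k < x_a; x_a < x_m; x_m < x_i; x_i < x_q, each given directly.

x_r < x_h < x_p < x_t < x_g < x_b < x_k < x_a < x_m < x_i < x_q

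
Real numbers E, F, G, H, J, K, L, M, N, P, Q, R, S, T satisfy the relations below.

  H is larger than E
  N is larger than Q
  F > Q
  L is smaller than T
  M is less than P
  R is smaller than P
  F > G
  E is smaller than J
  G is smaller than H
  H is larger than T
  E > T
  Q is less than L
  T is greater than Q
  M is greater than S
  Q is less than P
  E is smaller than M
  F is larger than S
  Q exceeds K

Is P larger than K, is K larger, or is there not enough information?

K < Q and Q < L give K < L.
With L < T: K < Q < L < T.
Then T < E extends the chain to E.
Then E < M extends the chain to M.
With M < P: K < Q < L < T < E < M < P.
So P is larger.

P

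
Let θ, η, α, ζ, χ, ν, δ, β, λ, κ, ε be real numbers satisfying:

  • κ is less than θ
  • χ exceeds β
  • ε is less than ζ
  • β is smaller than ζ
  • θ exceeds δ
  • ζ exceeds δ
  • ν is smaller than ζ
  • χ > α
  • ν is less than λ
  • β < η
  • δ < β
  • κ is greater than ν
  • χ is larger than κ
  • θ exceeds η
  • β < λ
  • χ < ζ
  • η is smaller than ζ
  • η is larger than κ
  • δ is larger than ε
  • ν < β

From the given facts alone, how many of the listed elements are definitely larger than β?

5

From β the given relations immediately reach λ, η, χ, ζ.
From those, θ — 5 in total.
No other element is forced above β by the given relations, so the count is 5.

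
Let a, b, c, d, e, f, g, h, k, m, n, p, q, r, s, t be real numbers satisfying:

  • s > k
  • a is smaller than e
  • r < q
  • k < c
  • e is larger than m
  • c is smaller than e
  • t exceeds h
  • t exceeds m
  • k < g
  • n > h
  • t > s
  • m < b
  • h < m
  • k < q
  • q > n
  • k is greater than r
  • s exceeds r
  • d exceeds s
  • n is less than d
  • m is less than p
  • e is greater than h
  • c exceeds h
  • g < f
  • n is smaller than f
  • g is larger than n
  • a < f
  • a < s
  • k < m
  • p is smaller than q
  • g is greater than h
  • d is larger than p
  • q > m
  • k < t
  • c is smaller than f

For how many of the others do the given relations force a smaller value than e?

6

The elements the relations force below e are h, r, k, m, a, c — no chain reaches any other.
That is 6.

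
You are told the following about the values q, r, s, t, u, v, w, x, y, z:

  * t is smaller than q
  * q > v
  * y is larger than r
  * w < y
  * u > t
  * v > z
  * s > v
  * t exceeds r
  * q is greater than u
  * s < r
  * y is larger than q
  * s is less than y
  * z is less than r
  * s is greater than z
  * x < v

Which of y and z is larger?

y

z < s and s < r give z < r.
With r < t: z < s < r < t.
With t < q: z < s < r < t < q.
With q < y: z < s < r < t < q < y.
So z < y; y is the larger of the two.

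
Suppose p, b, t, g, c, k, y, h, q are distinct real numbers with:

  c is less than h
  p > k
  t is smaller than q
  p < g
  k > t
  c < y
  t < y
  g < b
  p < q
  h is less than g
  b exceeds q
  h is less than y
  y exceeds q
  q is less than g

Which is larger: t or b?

t < k and k < p give t < p.
With p < q: t < k < p < q.
Then q < g extends the chain to g.
Then g < b extends the chain to b.
So t < b; b is the larger of the two.

b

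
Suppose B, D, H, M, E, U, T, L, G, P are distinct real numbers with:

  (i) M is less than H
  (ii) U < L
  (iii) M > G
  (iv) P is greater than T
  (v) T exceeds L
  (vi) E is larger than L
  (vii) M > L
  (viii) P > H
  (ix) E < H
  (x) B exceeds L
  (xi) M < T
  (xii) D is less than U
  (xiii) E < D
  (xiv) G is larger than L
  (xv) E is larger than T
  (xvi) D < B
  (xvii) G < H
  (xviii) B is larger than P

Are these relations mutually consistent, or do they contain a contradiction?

Chaining the given relations yields D < U < L < G < M < T < E, so D < E. But one relation states E < D. These cannot both hold.

inconsistent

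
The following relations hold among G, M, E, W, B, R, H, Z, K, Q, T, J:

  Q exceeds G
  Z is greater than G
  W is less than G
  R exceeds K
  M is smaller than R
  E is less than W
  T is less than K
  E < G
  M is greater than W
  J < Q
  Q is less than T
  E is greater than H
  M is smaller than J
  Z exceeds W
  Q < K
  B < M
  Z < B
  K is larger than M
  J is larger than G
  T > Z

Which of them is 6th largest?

M

Chaining the given pairs: H < E < W < G < Z < B < M < J < Q < T < K < R.
Counting 6 from the largest end gives M.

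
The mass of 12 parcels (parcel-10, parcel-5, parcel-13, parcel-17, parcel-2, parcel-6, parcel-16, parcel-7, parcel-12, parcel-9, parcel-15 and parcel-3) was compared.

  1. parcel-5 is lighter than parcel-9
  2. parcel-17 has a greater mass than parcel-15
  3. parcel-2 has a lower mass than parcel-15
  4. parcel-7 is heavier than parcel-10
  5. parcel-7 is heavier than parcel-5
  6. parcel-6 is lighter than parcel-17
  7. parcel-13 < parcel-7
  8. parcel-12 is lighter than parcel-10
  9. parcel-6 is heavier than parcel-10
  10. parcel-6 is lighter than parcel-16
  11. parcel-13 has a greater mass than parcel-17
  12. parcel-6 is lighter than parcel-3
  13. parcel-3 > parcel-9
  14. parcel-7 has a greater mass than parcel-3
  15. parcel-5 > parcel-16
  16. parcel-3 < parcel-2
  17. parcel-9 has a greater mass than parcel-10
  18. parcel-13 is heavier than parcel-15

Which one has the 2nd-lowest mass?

The consecutive relations fix a unique order: parcel-12 < parcel-10 < parcel-6 < parcel-16 < parcel-5 < parcel-9 < parcel-3 < parcel-2 < parcel-15 < parcel-17 < parcel-13 < parcel-7.
Counting 2 from the smallest end gives parcel-10.

parcel-10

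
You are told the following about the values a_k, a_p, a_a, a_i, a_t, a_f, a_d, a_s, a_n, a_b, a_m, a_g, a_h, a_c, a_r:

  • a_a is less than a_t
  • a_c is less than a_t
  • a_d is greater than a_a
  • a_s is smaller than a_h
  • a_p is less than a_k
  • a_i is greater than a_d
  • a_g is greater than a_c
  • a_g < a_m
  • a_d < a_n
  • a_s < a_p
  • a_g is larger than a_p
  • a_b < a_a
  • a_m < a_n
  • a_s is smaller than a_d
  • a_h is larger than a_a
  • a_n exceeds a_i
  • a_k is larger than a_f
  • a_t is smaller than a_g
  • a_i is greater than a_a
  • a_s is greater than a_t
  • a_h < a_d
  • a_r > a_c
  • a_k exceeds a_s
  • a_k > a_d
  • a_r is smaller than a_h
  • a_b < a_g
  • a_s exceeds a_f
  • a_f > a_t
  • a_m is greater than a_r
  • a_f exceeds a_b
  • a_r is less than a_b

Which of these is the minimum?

a_c

a_r is not least since a_c < a_r; a_b is not least since a_r < a_b; a_a is not least since a_b < a_a; a_t is not least since a_a < a_t; a_f is not least since a_b < a_f; a_s is not least since a_t < a_s; a_p is not least since a_s < a_p; a_h is not least since a_s < a_h; a_d is not least since a_h < a_d; a_g is not least since a_p < a_g; a_m is not least since a_g < a_m; a_i is not least since a_a < a_i; a_n is not least since a_i < a_n; a_k is not least since a_d < a_k.
Only a_c has nothing below it, so a_c is the minimum.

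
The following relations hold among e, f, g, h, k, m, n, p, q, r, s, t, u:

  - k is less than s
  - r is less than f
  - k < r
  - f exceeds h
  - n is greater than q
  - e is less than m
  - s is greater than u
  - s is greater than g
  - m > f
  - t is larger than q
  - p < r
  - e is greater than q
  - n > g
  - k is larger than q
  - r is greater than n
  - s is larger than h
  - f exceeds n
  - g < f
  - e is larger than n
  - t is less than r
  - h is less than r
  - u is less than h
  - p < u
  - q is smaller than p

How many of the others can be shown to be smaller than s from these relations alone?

6

The elements the relations force below s are q, p, g, u, h, k — no chain reaches any other.
That is 6.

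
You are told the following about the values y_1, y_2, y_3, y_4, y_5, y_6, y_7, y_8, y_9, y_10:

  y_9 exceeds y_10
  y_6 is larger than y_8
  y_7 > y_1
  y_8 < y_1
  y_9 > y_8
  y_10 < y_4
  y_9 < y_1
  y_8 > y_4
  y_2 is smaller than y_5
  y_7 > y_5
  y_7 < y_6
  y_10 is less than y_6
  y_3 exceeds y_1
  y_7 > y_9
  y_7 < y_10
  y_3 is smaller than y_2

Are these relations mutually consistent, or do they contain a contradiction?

We have y_7 < y_10 stated directly, yet also y_10 < y_4 < y_8 < y_9 < y_1 < y_3 < y_2 < y_5 < y_7 by chaining the others — so y_10 < y_7. Contradiction.

inconsistent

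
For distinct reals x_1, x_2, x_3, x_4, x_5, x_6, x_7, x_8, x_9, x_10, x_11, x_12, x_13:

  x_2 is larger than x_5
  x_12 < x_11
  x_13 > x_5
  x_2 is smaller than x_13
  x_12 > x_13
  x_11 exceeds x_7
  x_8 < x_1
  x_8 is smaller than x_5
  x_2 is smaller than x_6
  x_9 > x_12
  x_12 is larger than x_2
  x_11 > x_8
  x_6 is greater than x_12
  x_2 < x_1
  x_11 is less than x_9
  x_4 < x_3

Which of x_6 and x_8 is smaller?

x_8 < x_5 and x_5 < x_2 give x_8 < x_2.
With x_2 < x_13: x_8 < x_5 < x_2 < x_13.
Then x_13 < x_12 extends the chain to x_12.
With x_12 < x_6: x_8 < x_5 < x_2 < x_13 < x_12 < x_6.
So x_8 < x_6; x_8 is the smaller of the two.

x_8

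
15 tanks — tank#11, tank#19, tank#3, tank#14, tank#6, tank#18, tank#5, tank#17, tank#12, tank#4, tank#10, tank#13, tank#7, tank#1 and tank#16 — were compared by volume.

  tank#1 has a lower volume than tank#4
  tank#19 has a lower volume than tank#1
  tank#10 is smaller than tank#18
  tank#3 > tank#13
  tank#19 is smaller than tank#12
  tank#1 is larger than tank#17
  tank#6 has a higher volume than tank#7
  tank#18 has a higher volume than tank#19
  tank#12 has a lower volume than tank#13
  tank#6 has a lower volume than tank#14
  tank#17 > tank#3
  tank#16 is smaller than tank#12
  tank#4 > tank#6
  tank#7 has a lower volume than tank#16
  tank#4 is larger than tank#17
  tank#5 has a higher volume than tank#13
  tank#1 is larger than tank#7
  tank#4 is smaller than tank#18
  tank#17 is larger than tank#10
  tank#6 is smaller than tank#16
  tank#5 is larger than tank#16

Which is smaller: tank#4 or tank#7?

tank#7

tank#7 < tank#6 < tank#16 < tank#12 < tank#13 < tank#3 < tank#17 < tank#1 < tank#4, by transitivity through tank#6, tank#16, tank#12, tank#13, tank#3, tank#17, tank#1.
So tank#7 < tank#4; tank#7 is the smaller of the two.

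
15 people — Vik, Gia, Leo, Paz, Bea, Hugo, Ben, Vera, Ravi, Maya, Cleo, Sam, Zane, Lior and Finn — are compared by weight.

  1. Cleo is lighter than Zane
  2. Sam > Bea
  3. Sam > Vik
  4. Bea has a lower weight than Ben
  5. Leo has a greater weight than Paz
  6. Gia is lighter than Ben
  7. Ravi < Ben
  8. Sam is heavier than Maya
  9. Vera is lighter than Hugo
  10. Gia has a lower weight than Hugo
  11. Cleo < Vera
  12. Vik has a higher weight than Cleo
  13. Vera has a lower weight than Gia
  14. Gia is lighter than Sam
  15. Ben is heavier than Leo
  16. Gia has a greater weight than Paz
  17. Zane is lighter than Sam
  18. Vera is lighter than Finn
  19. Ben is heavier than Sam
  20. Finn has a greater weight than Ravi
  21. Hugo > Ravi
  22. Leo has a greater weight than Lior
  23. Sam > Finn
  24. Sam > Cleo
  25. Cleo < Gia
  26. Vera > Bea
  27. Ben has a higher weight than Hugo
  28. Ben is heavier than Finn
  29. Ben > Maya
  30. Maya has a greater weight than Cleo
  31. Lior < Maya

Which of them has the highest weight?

Ben

Chaining downward from Ben: directly below it, Bea, Ravi, Maya, Gia, Finn, Hugo, Sam, Leo; then Lior, Cleo, Paz, Vera, Vik, Zane.
That covers every other element, and nothing is given above Ben, so Ben is the highest weight.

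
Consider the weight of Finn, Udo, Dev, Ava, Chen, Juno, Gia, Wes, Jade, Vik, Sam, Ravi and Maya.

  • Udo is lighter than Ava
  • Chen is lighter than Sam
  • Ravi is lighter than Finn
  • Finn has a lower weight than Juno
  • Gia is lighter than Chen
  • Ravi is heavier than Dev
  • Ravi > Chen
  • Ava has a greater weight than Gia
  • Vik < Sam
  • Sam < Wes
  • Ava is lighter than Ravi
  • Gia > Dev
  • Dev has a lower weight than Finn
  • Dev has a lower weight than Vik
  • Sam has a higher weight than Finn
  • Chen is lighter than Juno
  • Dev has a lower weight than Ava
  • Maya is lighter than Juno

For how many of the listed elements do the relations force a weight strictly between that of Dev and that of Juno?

5

Chaining upward from Dev reaches: Gia, Ava, Vik, Chen, Ravi, Finn, Sam, Wes.
Chaining downward from Juno reaches: Udo, Gia, Ava, Chen, Ravi, Finn, Maya.
Strictly between Dev and Juno are those in both lists: Gia, Ava, Chen, Ravi, Finn — 5 elements.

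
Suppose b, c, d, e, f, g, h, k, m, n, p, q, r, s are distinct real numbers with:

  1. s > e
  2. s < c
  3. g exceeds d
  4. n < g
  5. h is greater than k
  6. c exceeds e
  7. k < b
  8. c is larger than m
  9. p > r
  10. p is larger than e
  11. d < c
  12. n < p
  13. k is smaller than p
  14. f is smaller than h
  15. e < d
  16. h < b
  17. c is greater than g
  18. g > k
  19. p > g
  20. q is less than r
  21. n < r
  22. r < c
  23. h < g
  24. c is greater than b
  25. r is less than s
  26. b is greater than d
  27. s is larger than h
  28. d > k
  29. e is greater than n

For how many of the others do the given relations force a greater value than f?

6

Directly above f: h.
One step further: s, g, b (4 so far).
One step further: c, p (6 so far).
No other element is forced above f by the given relations, so the count is 6.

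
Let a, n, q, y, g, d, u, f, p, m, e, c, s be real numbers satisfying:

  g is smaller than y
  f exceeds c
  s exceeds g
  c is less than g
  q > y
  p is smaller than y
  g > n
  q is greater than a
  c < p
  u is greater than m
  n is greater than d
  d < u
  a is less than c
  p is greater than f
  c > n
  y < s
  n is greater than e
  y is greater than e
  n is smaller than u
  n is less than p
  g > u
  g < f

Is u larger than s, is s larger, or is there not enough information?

s

Chaining the given relations: u < g < f < p < y < s.
So s is larger.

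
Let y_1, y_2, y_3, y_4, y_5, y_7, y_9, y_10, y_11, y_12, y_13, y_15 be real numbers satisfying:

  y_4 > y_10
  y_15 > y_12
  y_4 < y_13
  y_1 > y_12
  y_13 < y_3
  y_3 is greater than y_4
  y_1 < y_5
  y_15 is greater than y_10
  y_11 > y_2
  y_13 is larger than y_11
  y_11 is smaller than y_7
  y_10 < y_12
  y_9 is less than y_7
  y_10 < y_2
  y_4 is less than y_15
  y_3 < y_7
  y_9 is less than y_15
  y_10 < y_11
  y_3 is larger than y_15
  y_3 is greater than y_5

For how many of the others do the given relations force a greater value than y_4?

Directly above y_4: y_13, y_15, y_3.
One step further: y_7 (4 so far).
Nothing else is reachable above y_4; 4 in all.

4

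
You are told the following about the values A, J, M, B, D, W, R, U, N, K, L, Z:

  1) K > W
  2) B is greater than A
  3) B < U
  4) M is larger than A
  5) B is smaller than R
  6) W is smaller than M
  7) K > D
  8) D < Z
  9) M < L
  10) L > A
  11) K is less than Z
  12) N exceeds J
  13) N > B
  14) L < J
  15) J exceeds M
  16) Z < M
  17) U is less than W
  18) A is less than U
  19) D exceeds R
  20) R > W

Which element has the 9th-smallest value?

M

The consecutive relations fix a unique order: A < B < U < W < R < D < K < Z < M < L < J < N.
The 9th smallest is M.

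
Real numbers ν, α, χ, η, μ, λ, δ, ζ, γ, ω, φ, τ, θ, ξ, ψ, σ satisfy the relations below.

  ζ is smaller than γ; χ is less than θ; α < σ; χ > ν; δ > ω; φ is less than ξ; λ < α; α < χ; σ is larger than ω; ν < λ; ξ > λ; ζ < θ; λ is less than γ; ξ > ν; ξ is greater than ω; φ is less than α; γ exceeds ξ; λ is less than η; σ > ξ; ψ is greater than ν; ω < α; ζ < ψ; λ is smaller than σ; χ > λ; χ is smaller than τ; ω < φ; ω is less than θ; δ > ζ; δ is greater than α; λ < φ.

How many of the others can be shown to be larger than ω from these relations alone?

The elements the relations force above ω are φ, ξ, α, χ, γ, τ, σ, θ, δ — no chain reaches any other.
That is 9.

9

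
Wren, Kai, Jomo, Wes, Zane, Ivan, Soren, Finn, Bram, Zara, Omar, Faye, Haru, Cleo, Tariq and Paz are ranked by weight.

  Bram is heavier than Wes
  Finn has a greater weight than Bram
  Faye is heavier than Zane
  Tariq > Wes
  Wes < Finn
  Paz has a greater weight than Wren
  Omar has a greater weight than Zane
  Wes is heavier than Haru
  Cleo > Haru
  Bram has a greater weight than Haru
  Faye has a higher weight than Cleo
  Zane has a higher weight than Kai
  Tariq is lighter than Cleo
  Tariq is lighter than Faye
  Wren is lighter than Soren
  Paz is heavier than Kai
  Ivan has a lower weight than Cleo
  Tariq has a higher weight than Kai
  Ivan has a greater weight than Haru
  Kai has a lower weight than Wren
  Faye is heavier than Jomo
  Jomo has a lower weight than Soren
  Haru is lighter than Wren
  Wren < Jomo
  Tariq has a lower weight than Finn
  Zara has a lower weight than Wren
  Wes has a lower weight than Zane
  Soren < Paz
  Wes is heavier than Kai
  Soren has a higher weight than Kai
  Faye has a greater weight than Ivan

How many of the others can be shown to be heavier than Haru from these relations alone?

From Haru the given relations immediately reach Wes, Ivan, Cleo, Wren, Bram.
From those, Zane, Tariq, Jomo, Faye, Soren, Paz, Finn — 12 in total.
From those, Omar — 13 in total.
Nothing else is reachable above Haru; 13 in all.

13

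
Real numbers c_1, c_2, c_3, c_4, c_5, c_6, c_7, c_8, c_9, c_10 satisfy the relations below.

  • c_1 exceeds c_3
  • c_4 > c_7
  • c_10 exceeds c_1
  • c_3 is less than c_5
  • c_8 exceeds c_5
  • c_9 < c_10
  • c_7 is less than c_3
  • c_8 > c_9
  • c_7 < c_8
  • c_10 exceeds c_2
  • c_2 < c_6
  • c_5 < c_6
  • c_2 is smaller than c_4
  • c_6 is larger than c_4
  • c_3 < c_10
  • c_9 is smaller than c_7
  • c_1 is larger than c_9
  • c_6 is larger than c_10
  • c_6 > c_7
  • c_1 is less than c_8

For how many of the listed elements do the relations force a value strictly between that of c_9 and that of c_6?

6

Chaining upward from c_9 reaches: c_7, c_3, c_1, c_5, c_10, c_4, c_8.
Chaining downward from c_6 reaches: c_7, c_3, c_1, c_5, c_2, c_10, c_4.
Strictly between c_9 and c_6 are those in both lists: c_7, c_3, c_1, c_5, c_10, c_4 — 6 elements.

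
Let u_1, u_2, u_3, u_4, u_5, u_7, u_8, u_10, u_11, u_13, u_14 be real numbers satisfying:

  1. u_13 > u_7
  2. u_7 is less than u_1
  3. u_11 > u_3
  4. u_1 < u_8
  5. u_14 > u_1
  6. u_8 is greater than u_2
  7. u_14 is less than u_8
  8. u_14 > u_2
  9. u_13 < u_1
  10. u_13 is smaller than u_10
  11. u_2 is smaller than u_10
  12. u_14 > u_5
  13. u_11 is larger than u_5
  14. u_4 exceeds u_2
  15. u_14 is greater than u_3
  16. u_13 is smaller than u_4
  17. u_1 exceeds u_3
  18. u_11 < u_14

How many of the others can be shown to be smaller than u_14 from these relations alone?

7

Directly below u_14: u_2, u_3, u_5, u_1, u_11.
One step further: u_7, u_13 (7 so far).
No other element is forced below u_14 by the given relations, so the count is 7.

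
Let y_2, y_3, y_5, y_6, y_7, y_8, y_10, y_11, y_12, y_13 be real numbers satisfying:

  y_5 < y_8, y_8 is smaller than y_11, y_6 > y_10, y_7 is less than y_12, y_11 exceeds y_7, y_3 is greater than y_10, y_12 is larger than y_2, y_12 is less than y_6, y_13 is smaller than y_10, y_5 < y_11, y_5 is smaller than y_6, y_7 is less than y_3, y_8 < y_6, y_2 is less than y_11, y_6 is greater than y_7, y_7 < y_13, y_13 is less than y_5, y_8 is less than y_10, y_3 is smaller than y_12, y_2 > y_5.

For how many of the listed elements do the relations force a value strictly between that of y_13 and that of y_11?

Chaining upward from y_13 reaches: y_5, y_8, y_10, y_2, y_3, y_12, y_6.
Chaining downward from y_11 reaches: y_7, y_5, y_8, y_2.
Strictly between y_13 and y_11 are those in both lists: y_5, y_8, y_2 — 3 elements.

3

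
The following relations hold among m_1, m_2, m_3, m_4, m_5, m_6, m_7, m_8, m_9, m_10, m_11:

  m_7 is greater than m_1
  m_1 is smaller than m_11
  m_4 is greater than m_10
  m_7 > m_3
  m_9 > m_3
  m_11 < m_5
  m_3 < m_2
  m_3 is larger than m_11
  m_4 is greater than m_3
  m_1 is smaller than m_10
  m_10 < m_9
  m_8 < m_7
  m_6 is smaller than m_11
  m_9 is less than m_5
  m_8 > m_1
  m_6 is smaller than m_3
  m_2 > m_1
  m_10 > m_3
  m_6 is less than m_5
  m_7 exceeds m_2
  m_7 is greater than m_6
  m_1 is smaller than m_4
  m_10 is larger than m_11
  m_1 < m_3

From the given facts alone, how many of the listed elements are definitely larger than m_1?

The elements the relations force above m_1 are m_8, m_11, m_3, m_2, m_10, m_9, m_5, m_7, m_4 — no chain reaches any other.
That is 9.

9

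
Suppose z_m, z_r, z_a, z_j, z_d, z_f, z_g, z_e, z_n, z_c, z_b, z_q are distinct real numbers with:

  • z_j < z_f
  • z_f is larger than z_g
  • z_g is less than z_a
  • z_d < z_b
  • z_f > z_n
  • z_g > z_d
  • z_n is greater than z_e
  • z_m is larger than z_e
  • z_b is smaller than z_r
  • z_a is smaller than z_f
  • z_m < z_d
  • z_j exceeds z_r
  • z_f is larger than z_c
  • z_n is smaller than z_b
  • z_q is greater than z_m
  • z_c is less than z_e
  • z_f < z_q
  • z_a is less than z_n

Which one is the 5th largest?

z_b

The consecutive relations fix a unique order: z_c < z_e < z_m < z_d < z_g < z_a < z_n < z_b < z_r < z_j < z_f < z_q.
Counting 5 from the largest end gives z_b.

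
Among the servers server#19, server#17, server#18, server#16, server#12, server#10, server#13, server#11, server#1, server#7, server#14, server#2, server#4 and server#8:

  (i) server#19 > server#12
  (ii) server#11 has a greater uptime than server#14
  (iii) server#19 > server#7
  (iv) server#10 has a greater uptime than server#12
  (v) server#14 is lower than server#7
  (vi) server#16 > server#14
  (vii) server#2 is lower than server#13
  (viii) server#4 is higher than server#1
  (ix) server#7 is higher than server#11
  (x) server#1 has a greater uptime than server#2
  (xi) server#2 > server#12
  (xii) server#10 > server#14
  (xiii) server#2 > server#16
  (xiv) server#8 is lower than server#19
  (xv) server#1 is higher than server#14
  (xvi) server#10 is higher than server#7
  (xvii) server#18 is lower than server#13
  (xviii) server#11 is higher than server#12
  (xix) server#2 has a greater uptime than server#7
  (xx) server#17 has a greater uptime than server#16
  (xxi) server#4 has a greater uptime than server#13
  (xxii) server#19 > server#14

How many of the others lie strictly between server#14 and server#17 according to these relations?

1

Chaining upward from server#14 reaches: server#16, server#11, server#7, server#2, server#13, server#1, server#10, server#19, server#4.
Chaining downward from server#17 reaches: server#16.
Strictly between server#14 and server#17 are those in both lists: server#16 — 1 element.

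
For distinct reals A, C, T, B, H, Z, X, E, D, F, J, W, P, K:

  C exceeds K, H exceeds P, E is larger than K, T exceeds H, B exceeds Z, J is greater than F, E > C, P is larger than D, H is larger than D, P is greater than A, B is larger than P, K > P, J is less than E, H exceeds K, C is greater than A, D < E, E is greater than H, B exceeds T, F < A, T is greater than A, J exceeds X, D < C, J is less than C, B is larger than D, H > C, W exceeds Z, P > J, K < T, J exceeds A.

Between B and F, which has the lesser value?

F < A and A < J give F < J.
Then J < P extends the chain to P.
With P < K: F < A < J < P < K.
Then K < C extends the chain to C.
Then C < H extends the chain to H.
With H < T: F < A < J < P < K < C < H < T.
Then T < B extends the chain to B.
So F < B; F is the smaller of the two.

F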